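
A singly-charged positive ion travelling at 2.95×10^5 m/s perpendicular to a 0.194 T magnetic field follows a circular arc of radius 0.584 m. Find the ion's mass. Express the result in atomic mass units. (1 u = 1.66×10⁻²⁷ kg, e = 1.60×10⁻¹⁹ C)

m ≈ 37.0 u

qvB = mv²/r ⇒ m = qBr/v.
m = (1×1.60×10^-19)(0.194)(0.584) / (2.95×10^5) = 6.14×10^-26 kg = 37.0 u.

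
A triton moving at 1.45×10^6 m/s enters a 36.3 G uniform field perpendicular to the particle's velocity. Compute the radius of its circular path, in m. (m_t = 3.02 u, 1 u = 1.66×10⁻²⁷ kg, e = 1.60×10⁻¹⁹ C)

The magnetic force provides the centripetal force: qvB = mv²/r, so r = mv/(qB).
r = (5.01×10^-27 kg)(1.45×10^6 m/s) / [(1×1.60×10^-19 C)(3.63×10^-3 T)] = 12.5 m.

r ≈ 12.5 m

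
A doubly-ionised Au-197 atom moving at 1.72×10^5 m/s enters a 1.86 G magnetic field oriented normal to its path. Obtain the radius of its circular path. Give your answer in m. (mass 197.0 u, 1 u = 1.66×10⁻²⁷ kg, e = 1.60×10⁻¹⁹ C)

r ≈ 945 m

The magnetic force provides the centripetal force: qvB = mv²/r, so r = mv/(qB).
r = (3.27×10^-25 kg)(1.72×10^5 m/s) / [(2×1.60×10^-19 C)(1.86×10^-4 T)] = 945 m.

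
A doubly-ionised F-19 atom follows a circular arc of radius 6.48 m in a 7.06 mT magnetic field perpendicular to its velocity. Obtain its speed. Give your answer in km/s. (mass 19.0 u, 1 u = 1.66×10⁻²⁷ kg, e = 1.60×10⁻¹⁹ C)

v ≈ 464 km/s

From qvB = mv²/r, v = qBr/m.
v = (2×1.60×10^-19)(7.06×10^-3)(6.48) / (3.15×10^-26) = 4.64×10^5 m/s.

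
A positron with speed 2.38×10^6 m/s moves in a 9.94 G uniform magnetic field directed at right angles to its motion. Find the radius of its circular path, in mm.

The magnetic force provides the centripetal force: qvB = mv²/r, so r = mv/(qB).
r = (9.11×10^-31 kg)(2.38×10^6 m/s) / [(1×1.60×10^-19 C)(9.94×10^-4 T)] = 0.0136 m.

r ≈ 13.6 mm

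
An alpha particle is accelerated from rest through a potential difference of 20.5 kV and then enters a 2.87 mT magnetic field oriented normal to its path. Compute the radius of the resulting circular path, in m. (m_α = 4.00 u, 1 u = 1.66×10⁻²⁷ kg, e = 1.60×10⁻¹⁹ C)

r ≈ 10.2 m

The kinetic energy gained is K = qV = (2×1.60×10^-19)(2.05×10^4) = 6.56×10^-15 J.
v = √(2K/m) = 1.41×10^6 m/s.
r = mv/(qB) = (6.64×10^-27)(1.41×10^6) / [(2×1.60×10^-19)(2.87×10^-3)] = 10.2 m.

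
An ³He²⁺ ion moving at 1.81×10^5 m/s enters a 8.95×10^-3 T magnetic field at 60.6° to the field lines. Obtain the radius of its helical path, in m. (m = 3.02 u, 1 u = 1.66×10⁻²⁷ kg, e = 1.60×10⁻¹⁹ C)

r ≈ 0.276 m

Only the perpendicular component v⊥ = v sin60.6° = 1.58×10^5 m/s is bent by the field.
r = m v⊥ /(qB) = (5.01×10^-27)(1.58×10^5) / [(2×1.60×10^-19)(8.95×10^-3)] = 0.276 m.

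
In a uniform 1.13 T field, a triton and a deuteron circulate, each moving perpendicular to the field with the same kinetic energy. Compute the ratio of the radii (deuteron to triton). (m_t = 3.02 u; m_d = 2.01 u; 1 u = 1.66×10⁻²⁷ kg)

ratio ≈ 0.816

r = √(2mK)/(qB) ⇒ at equal K, r ∝ √m/q.
r_{deuteron}/r_{triton} = 0.816.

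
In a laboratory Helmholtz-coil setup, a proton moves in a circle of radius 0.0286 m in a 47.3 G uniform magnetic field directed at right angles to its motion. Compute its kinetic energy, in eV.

K ≈ 0.877 eV

v = qBr/m = (1×1.60×10^-19)(4.73×10^-3)(0.0286) / (1.67×10^-27) = 1.30×10^4 m/s.
K = ½mv² = 0.5·(1.67×10^-27)·(1.30×10^4)² = 1.40×10^-19 J = 0.877 eV.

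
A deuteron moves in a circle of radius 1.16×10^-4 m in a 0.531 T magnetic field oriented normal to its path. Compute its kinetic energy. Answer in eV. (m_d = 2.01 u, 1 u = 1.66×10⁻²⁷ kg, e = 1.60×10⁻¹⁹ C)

K ≈ 0.0910 eV

v = qBr/m = (1×1.60×10^-19)(0.531)(1.16×10^-4) / (3.34×10^-27) = 2950 m/s.
K = ½mv² = 0.5·(3.34×10^-27)·(2950)² = 1.46×10^-20 J = 0.0910 eV.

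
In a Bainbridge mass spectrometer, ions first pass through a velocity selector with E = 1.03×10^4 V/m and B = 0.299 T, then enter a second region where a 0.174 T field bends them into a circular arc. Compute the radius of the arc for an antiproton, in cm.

The selector passes v = E/B = 1.03×10^4/0.299 = 3.44×10^4 m/s.
In the deflection region, r = mv/(qB₂) = (1.67×10^-27)(3.44×10^4) / [(1×1.60×10^-19)(0.174)] = 2.07×10^-3 m.

r ≈ 0.207 cm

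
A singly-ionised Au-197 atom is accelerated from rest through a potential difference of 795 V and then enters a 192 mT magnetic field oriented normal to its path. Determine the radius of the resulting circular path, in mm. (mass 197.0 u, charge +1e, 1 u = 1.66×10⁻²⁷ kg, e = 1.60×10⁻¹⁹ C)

The kinetic energy gained is K = qV = (1×1.60×10^-19)(795) = 1.27×10^-16 J.
v = √(2K/m) = 2.79×10^4 m/s.
r = mv/(qB) = (3.27×10^-25)(2.79×10^4) / [(1×1.60×10^-19)(0.192)] = 0.297 m.

r ≈ 297 mm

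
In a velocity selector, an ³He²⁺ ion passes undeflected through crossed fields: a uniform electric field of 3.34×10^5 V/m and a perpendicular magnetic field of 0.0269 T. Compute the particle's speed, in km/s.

For zero net force, qE = qvB, so v = E/B.
v = (3.34×10^5) / (0.0269) = 1.24×10^7 m/s.

v ≈ 12400 km/s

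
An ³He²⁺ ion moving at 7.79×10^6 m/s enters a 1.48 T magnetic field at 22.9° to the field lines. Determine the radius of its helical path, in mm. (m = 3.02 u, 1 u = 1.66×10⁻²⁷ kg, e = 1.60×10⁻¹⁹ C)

r ≈ 32.1 mm

Only the perpendicular component v⊥ = v sin22.9° = 3.03×10^6 m/s is bent by the field.
r = m v⊥ /(qB) = (5.01×10^-27)(3.03×10^6) / [(2×1.60×10^-19)(1.48)] = 0.0321 m.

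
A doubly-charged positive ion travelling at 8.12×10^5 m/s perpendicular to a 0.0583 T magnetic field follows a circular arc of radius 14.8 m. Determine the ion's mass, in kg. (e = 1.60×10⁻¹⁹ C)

qvB = mv²/r ⇒ m = qBr/v.
m = (2×1.60×10^-19)(0.0583)(14.8) / (8.12×10^5) = 3.40×10^-25 kg.

m ≈ 3.40×10^-25 kg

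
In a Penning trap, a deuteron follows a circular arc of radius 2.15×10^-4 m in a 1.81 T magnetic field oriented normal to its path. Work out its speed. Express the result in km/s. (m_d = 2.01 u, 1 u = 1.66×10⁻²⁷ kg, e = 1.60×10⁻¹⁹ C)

v ≈ 18.7 km/s

From qvB = mv²/r, v = qBr/m.
v = (1×1.60×10^-19)(1.81)(2.15×10^-4) / (3.34×10^-27) = 1.87×10^4 m/s.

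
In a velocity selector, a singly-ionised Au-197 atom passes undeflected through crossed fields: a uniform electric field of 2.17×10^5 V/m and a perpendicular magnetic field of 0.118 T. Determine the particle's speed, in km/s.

For zero net force, qE = qvB, so v = E/B.
v = (2.17×10^5) / (0.118) = 1.84×10^6 m/s.

v ≈ 1840 km/s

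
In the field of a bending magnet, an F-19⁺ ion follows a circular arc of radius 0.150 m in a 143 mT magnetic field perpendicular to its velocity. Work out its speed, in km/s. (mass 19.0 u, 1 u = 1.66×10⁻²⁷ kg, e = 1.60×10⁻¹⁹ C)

v ≈ 109 km/s

From qvB = mv²/r, v = qBr/m.
v = (1×1.60×10^-19)(0.143)(0.150) / (3.15×10^-26) = 1.09×10^5 m/s.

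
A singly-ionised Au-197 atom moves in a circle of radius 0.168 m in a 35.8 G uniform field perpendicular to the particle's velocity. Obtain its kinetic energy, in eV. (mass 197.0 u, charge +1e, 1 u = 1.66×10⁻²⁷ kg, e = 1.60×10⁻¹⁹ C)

K ≈ 0.0885 eV

v = qBr/m = (1×1.60×10^-19)(3.58×10^-3)(0.168) / (3.27×10^-25) = 294 m/s.
K = ½mv² = 0.5·(3.27×10^-25)·(294)² = 1.42×10^-20 J = 0.0885 eV.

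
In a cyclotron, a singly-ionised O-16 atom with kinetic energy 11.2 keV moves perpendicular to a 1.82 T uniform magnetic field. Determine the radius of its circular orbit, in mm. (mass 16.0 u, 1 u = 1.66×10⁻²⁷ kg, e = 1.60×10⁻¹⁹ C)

r ≈ 33.5 mm

Convert the energy: K = 11.2 keV = 1.79×10^-15 J.
v = √(2K/m) = √(2·1.79×10^-15/2.66×10^-26) = 3.67×10^5 m/s.
r = mv/(qB) = (2.66×10^-26)(3.67×10^5) / [(1×1.60×10^-19)(1.82)] = 0.0335 m.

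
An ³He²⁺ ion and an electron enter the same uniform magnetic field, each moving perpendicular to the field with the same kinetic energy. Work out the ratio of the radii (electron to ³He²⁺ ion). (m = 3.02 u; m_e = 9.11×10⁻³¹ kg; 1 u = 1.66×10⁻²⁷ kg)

r = √(2mK)/(qB) ⇒ at equal K, r ∝ √m/q.
r_{electron}/r_{³He²⁺ ion} = 0.0270.

ratio ≈ 0.0270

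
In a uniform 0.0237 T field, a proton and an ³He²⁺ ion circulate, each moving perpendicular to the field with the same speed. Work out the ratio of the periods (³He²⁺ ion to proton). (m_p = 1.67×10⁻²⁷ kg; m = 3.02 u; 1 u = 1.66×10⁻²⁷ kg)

T = 2πm/(qB) is independent of speed, so T₂/T₁ = (m₂/q₂)/(m₁/q₁).
T_{³He²⁺ ion}/T_{proton} = (5.01×10^-27/2e) / (1.67×10^-27/1e) = 1.50.

ratio ≈ 1.50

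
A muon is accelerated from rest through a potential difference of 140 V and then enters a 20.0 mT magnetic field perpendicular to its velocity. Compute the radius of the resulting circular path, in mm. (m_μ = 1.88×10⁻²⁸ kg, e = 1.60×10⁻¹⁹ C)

The kinetic energy gained is K = qV = (1×1.60×10^-19)(140) = 2.24×10^-17 J.
v = √(2K/m) = 4.88×10^5 m/s.
r = mv/(qB) = (1.88×10^-28)(4.88×10^5) / [(1×1.60×10^-19)(0.0200)] = 0.0287 m.

r ≈ 28.7 mm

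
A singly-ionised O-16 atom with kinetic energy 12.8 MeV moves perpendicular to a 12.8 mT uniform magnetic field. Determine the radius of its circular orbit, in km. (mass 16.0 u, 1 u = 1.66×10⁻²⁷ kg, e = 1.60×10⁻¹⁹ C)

Convert the energy: K = 12.8 MeV = 2.05×10^-12 J.
v = √(2K/m) = √(2·2.05×10^-12/2.66×10^-26) = 1.24×10^7 m/s.
r = mv/(qB) = (2.66×10^-26)(1.24×10^7) / [(1×1.60×10^-19)(0.0128)] = 161 m.

r ≈ 0.161 km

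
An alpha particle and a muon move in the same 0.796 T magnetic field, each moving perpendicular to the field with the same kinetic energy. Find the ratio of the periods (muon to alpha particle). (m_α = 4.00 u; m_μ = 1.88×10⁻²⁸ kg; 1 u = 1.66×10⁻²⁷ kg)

T = 2πm/(qB) is independent of speed, so T₂/T₁ = (m₂/q₂)/(m₁/q₁).
T_{muon}/T_{alpha particle} = (1.88×10^-28/1e) / (6.64×10^-27/2e) = 0.0566.

ratio ≈ 0.0566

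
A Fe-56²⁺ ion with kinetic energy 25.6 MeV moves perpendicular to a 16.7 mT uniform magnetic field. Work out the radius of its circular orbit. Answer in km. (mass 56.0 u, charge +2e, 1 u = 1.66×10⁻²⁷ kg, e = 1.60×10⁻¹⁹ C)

Convert the energy: K = 25.6 MeV = 4.10×10^-12 J.
v = √(2K/m) = √(2·4.10×10^-12/9.30×10^-26) = 9.39×10^6 m/s.
r = mv/(qB) = (9.30×10^-26)(9.39×10^6) / [(2×1.60×10^-19)(0.0167)] = 163 m.

r ≈ 0.163 km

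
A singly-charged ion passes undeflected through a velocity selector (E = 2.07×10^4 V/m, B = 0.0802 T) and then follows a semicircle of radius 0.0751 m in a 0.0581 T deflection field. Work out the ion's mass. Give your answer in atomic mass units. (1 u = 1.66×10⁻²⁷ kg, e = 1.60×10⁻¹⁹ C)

v = E/B₁ = 2.58×10^5 m/s.
From r = mv/(qB₂), m = qB₂r/v = (1×1.60×10^-19)(0.0581)(0.0751) / (2.58×10^5) = 2.70×10^-27 kg.
In atomic mass units: m = 2.70×10^-27 / 1.66×10^-27 = 1.63 u.

m ≈ 1.63 u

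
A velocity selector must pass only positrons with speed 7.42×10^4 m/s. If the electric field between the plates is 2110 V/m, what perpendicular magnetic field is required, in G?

B ≈ 284 G

qE = qvB ⇒ B = E/v = (2110) / (7.42×10^4) = 0.0284 T.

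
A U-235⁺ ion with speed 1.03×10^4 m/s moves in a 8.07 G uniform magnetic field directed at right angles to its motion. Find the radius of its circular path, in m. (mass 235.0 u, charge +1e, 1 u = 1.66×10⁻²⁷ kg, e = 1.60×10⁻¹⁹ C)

r ≈ 31.1 m

The magnetic force provides the centripetal force: qvB = mv²/r, so r = mv/(qB).
r = (3.90×10^-25 kg)(1.03×10^4 m/s) / [(1×1.60×10^-19 C)(8.07×10^-4 T)] = 31.1 m.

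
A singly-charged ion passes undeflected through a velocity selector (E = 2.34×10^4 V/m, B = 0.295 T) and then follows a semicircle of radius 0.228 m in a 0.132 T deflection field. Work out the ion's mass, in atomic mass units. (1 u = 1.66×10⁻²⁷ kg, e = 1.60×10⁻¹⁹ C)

v = E/B₁ = 7.93×10^4 m/s.
From r = mv/(qB₂), m = qB₂r/v = (1×1.60×10^-19)(0.132)(0.228) / (7.93×10^4) = 6.07×10^-26 kg.
In atomic mass units: m = 6.07×10^-26 / 1.66×10^-27 = 36.6 u.

m ≈ 36.6 u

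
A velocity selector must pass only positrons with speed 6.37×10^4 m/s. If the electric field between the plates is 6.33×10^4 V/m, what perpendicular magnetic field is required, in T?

qE = qvB ⇒ B = E/v = (6.33×10^4) / (6.37×10^4) = 0.994 T.

B ≈ 0.994 T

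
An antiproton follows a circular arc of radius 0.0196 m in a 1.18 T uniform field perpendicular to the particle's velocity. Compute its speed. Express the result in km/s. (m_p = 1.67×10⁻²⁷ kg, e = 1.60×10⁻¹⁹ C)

v ≈ 2220 km/s

From qvB = mv²/r, v = qBr/m.
v = (1×1.60×10^-19)(1.18)(0.0196) / (1.67×10^-27) = 2.22×10^6 m/s.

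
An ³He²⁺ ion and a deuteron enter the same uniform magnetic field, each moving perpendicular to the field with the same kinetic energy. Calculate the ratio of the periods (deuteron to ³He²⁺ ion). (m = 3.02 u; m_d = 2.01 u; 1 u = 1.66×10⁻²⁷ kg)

ratio ≈ 1.33

T = 2πm/(qB) is independent of speed, so T₂/T₁ = (m₂/q₂)/(m₁/q₁).
T_{deuteron}/T_{³He²⁺ ion} = (3.34×10^-27/1e) / (5.01×10^-27/2e) = 1.33.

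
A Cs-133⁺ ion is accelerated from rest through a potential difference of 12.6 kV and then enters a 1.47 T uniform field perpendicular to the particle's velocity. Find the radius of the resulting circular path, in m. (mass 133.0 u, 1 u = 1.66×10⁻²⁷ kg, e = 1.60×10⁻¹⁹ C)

r ≈ 0.127 m

The kinetic energy gained is K = qV = (1×1.60×10^-19)(1.26×10^4) = 2.02×10^-15 J.
v = √(2K/m) = 1.35×10^5 m/s.
r = mv/(qB) = (2.21×10^-25)(1.35×10^5) / [(1×1.60×10^-19)(1.47)] = 0.127 m.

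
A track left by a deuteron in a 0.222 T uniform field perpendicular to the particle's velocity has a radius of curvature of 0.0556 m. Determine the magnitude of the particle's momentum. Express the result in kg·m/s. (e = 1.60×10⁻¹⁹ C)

p ≈ 1.97×10^-21 kg·m/s

Since qvB = mv²/r, the momentum p = mv = qBr.
p = (1×1.60×10^-19)(0.222)(0.0556) = 1.97×10^-21 kg·m/s.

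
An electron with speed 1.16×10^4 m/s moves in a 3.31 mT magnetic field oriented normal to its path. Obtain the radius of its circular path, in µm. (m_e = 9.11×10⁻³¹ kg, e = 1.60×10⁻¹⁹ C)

The magnetic force provides the centripetal force: qvB = mv²/r, so r = mv/(qB).
r = (9.11×10^-31 kg)(1.16×10^4 m/s) / [(1×1.60×10^-19 C)(3.31×10^-3 T)] = 2.00×10^-5 m.

r ≈ 20.0 µm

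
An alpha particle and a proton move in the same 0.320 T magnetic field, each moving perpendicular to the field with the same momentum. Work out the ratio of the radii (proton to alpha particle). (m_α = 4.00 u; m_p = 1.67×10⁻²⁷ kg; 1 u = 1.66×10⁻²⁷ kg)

ratio ≈ 2.00

r = p/(qB) ⇒ at equal p, r ∝ 1/q.
r_{proton}/r_{alpha particle} = 2.00.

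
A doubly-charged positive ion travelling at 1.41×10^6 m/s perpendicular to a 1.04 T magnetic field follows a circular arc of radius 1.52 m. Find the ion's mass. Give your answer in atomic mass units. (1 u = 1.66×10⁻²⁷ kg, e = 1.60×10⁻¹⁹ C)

m ≈ 216 u

qvB = mv²/r ⇒ m = qBr/v.
m = (2×1.60×10^-19)(1.04)(1.52) / (1.41×10^6) = 3.59×10^-25 kg = 216 u.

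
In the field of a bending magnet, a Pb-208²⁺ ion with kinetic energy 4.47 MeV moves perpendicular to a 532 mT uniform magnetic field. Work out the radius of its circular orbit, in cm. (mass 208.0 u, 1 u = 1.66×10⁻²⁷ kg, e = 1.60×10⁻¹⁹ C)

r ≈ 413 cm

Convert the energy: K = 4.47 MeV = 7.15×10^-13 J.
v = √(2K/m) = √(2·7.15×10^-13/3.45×10^-25) = 2.04×10^6 m/s.
r = mv/(qB) = (3.45×10^-25)(2.04×10^6) / [(2×1.60×10^-19)(0.532)] = 4.13 m.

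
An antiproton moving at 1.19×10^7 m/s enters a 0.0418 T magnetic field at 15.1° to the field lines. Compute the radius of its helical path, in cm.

r ≈ 77.4 cm

Only the perpendicular component v⊥ = v sin15.1° = 3.10×10^6 m/s is bent by the field.
r = m v⊥ /(qB) = (1.67×10^-27)(3.10×10^6) / [(1×1.60×10^-19)(0.0418)] = 0.774 m.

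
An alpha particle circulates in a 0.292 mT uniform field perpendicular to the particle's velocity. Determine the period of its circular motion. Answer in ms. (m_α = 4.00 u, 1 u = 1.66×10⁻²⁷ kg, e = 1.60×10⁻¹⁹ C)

T ≈ 0.446 ms

The cyclotron period is independent of speed: T = 2πm/(qB).
T = 2π(6.64×10^-27) / [(2×1.60×10^-19)(2.92×10^-4)] = 4.46×10^-4 s.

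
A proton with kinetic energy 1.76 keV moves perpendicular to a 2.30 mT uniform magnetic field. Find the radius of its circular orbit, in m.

r ≈ 2.64 m

Convert the energy: K = 1.76 keV = 2.82×10^-16 J.
v = √(2K/m) = √(2·2.82×10^-16/1.67×10^-27) = 5.81×10^5 m/s.
r = mv/(qB) = (1.67×10^-27)(5.81×10^5) / [(1×1.60×10^-19)(2.30×10^-3)] = 2.64 m.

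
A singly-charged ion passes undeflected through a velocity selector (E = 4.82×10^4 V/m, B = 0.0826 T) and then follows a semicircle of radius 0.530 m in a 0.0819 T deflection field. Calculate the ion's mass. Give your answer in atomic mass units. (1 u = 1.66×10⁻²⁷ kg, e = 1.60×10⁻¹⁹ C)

v = E/B₁ = 5.84×10^5 m/s.
From r = mv/(qB₂), m = qB₂r/v = (1×1.60×10^-19)(0.0819)(0.530) / (5.84×10^5) = 1.19×10^-26 kg.
In atomic mass units: m = 1.19×10^-26 / 1.66×10^-27 = 7.17 u.

m ≈ 7.17 u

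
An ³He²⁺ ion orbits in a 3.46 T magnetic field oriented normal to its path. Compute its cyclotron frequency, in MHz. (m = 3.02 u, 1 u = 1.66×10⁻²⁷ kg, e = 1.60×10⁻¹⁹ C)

f = qB/(2πm) = (2×1.60×10^-19)(3.46) / [2π(5.01×10^-27)] = 3.52×10^7 Hz.

f ≈ 35.2 MHz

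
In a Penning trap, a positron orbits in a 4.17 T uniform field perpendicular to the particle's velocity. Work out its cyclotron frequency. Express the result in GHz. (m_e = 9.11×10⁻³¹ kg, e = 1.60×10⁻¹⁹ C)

f ≈ 117 GHz

f = qB/(2πm) = (1×1.60×10^-19)(4.17) / [2π(9.11×10^-31)] = 1.17×10^11 Hz.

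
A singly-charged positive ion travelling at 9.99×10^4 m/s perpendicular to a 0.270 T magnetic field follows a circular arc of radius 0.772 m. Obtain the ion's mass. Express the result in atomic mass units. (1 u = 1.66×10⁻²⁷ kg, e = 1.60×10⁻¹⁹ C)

m ≈ 201 u

qvB = mv²/r ⇒ m = qBr/v.
m = (1×1.60×10^-19)(0.270)(0.772) / (9.99×10^4) = 3.34×10^-25 kg = 201 u.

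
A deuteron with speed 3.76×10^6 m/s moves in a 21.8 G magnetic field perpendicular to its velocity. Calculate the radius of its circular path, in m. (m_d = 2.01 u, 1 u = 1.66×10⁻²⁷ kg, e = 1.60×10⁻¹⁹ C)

r ≈ 36.0 m

The magnetic force provides the centripetal force: qvB = mv²/r, so r = mv/(qB).
r = (3.34×10^-27 kg)(3.76×10^6 m/s) / [(1×1.60×10^-19 C)(2.18×10^-3 T)] = 36.0 m.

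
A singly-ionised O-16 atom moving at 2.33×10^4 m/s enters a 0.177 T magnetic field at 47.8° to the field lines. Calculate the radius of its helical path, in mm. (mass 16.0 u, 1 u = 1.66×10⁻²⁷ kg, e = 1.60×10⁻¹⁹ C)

Only the perpendicular component v⊥ = v sin47.8° = 1.73×10^4 m/s is bent by the field.
r = m v⊥ /(qB) = (2.66×10^-26)(1.73×10^4) / [(1×1.60×10^-19)(0.177)] = 0.0162 m.

r ≈ 16.2 mm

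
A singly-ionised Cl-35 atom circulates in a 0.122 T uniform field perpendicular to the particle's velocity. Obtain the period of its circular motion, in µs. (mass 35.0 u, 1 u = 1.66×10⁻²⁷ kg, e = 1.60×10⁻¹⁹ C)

T ≈ 18.7 µs

The cyclotron period is independent of speed: T = 2πm/(qB).
T = 2π(5.81×10^-26) / [(1×1.60×10^-19)(0.122)] = 1.87×10^-5 s.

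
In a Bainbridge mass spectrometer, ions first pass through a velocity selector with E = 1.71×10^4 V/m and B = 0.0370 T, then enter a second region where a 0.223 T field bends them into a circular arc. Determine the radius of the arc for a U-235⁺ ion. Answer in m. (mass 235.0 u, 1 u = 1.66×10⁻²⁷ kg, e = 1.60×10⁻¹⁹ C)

The selector passes v = E/B = 1.71×10^4/0.0370 = 4.62×10^5 m/s.
In the deflection region, r = mv/(qB₂) = (3.90×10^-25)(4.62×10^5) / [(1×1.60×10^-19)(0.223)] = 5.05 m.

r ≈ 5.05 m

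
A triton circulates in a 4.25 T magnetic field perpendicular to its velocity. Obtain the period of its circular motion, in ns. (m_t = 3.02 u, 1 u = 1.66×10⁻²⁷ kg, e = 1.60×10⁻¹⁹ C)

T ≈ 46.3 ns

The cyclotron period is independent of speed: T = 2πm/(qB).
T = 2π(5.01×10^-27) / [(1×1.60×10^-19)(4.25)] = 4.63×10^-8 s.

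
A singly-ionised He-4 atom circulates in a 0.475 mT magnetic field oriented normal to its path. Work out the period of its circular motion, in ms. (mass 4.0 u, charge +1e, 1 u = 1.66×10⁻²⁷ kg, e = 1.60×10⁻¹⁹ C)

The cyclotron period is independent of speed: T = 2πm/(qB).
T = 2π(6.64×10^-27) / [(1×1.60×10^-19)(4.75×10^-4)] = 5.49×10^-4 s.

T ≈ 0.549 ms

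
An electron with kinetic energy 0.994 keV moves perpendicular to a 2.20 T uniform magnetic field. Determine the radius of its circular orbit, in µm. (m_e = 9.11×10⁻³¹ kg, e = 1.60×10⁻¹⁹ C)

r ≈ 48.4 µm

Convert the energy: K = 0.994 keV = 1.59×10^-16 J.
v = √(2K/m) = √(2·1.59×10^-16/9.11×10^-31) = 1.87×10^7 m/s.
r = mv/(qB) = (9.11×10^-31)(1.87×10^7) / [(1×1.60×10^-19)(2.20)] = 4.84×10^-5 m.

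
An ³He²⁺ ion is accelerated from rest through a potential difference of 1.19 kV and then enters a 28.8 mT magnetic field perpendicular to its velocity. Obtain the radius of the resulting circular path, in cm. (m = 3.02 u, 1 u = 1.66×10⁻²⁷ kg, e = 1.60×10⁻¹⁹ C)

r ≈ 21.2 cm

The kinetic energy gained is K = qV = (2×1.60×10^-19)(1190) = 3.81×10^-16 J.
v = √(2K/m) = 3.90×10^5 m/s.
r = mv/(qB) = (5.01×10^-27)(3.90×10^5) / [(2×1.60×10^-19)(0.0288)] = 0.212 m.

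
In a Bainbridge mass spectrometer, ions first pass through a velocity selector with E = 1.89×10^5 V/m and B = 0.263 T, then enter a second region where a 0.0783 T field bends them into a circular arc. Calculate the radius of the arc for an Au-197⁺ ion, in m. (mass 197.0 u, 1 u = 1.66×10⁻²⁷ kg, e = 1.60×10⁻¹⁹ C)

The selector passes v = E/B = 1.89×10^5/0.263 = 7.19×10^5 m/s.
In the deflection region, r = mv/(qB₂) = (3.27×10^-25)(7.19×10^5) / [(1×1.60×10^-19)(0.0783)] = 18.8 m.

r ≈ 18.8 m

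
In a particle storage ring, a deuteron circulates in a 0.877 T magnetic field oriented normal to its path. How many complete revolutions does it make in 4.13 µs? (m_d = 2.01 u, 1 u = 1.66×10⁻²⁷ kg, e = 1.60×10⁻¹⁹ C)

T = 2πm/(qB) = 2π(3.3366×10^-27) / [(1×1.60×10^-19)(0.877)] = 1.4940×10^-7 s.
N = t/T = 4.13×10^-6 / 1.4940×10^-7 ≈ 27.64, so 27 complete revolutions.

N = 27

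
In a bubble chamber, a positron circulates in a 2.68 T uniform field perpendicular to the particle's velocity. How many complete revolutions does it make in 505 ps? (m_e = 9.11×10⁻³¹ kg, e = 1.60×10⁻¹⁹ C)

N = 37

T = 2πm/(qB) = 2π(9.11×10^-31) / [(1×1.60×10^-19)(2.68)] = 1.3349×10^-11 s.
N = t/T = 5.05×10^-10 / 1.3349×10^-11 ≈ 37.83, so 37 complete revolutions.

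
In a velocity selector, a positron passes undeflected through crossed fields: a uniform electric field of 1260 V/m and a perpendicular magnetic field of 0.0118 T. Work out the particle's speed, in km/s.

v ≈ 107 km/s

For zero net force, qE = qvB, so v = E/B.
v = (1260) / (0.0118) = 1.07×10^5 m/s.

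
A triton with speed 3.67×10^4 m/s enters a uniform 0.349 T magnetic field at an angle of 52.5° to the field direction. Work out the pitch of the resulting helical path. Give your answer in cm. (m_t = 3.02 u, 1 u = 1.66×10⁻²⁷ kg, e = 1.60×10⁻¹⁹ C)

The velocity component along B is v∥ = v cos52.5° = 2.23×10^4 m/s.
The cyclotron period T = 2πm/(qB) = 5.64×10^-7 s is set by m, q, B alone.
Pitch = v∥·T = (2.23×10^4)(5.64×10^-7) = 0.0126 m.

pitch ≈ 1.26 cm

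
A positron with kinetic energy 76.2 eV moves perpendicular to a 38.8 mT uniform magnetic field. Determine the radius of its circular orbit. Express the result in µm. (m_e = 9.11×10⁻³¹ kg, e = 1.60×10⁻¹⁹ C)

Convert the energy: K = 76.2 eV = 1.22×10^-17 J.
v = √(2K/m) = √(2·1.22×10^-17/9.11×10^-31) = 5.17×10^6 m/s.
r = mv/(qB) = (9.11×10^-31)(5.17×10^6) / [(1×1.60×10^-19)(0.0388)] = 7.59×10^-4 m.

r ≈ 759 µm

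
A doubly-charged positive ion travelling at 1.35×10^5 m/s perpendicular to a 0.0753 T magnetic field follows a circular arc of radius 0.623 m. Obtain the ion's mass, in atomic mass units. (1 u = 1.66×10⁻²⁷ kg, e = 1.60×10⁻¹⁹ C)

qvB = mv²/r ⇒ m = qBr/v.
m = (2×1.60×10^-19)(0.0753)(0.623) / (1.35×10^5) = 1.11×10^-25 kg = 67.0 u.

m ≈ 67.0 u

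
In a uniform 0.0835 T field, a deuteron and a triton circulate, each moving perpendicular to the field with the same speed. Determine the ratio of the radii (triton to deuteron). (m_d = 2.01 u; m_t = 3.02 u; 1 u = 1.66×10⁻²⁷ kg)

ratio ≈ 1.50

r = mv/(qB) ⇒ at equal v, r ∝ m/q.
r_{triton}/r_{deuteron} = 1.50.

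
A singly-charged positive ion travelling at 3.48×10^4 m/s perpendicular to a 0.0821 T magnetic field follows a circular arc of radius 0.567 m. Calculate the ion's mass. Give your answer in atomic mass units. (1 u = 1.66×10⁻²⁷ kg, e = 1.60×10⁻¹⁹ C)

m ≈ 129 u

qvB = mv²/r ⇒ m = qBr/v.
m = (1×1.60×10^-19)(0.0821)(0.567) / (3.48×10^4) = 2.14×10^-25 kg = 129 u.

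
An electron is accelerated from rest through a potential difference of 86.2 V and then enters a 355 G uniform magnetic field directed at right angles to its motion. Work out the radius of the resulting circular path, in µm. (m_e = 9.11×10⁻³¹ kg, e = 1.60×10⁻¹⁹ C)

The kinetic energy gained is K = qV = (1×1.60×10^-19)(86.2) = 1.38×10^-17 J.
v = √(2K/m) = 5.50×10^6 m/s.
r = mv/(qB) = (9.11×10^-31)(5.50×10^6) / [(1×1.60×10^-19)(0.0355)] = 8.83×10^-4 m.

r ≈ 883 µm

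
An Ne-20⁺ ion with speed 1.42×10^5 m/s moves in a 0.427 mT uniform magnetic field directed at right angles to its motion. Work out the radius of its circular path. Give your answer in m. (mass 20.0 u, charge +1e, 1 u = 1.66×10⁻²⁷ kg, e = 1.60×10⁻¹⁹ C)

The magnetic force provides the centripetal force: qvB = mv²/r, so r = mv/(qB).
r = (3.32×10^-26 kg)(1.42×10^5 m/s) / [(1×1.60×10^-19 C)(4.27×10^-4 T)] = 69.0 m.

r ≈ 69.0 m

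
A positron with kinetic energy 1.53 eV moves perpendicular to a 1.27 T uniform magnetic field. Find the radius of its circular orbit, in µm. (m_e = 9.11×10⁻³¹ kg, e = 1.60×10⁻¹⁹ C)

r ≈ 3.29 µm

Convert the energy: K = 1.53 eV = 2.45×10^-19 J.
v = √(2K/m) = √(2·2.45×10^-19/9.11×10^-31) = 7.33×10^5 m/s.
r = mv/(qB) = (9.11×10^-31)(7.33×10^5) / [(1×1.60×10^-19)(1.27)] = 3.29×10^-6 m.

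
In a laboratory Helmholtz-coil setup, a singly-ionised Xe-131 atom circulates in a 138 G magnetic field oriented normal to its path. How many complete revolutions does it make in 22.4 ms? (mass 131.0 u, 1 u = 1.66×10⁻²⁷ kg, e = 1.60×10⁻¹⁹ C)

T = 2πm/(qB) = 2π(2.1746×10^-25) / [(1×1.60×10^-19)(0.0138)] = 6.1881×10^-4 s.
N = t/T = 0.0224 / 6.1881×10^-4 ≈ 36.20, so 36 complete revolutions.

N = 36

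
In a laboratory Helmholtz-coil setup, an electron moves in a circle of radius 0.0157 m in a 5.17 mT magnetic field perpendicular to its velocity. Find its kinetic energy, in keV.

v = qBr/m = (1×1.60×10^-19)(5.17×10^-3)(0.0157) / (9.11×10^-31) = 1.43×10^7 m/s.
K = ½mv² = 0.5·(9.11×10^-31)·(1.43×10^7)² = 9.26×10^-17 J = 0.579 keV.

K ≈ 0.579 keV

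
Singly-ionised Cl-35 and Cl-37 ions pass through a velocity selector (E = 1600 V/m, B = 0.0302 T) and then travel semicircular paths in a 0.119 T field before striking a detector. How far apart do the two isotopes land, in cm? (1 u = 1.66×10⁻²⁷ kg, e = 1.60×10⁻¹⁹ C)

Both emerge at v = E/B₁ = 5.30×10^4 m/s.
r = mv/(qB₂), so r₁ = 0.16167 m and r₂ = 0.17091 m, giving Δr = 9.24×10^-3 m.
After a semicircle each ion lands a diameter 2r from the entry slit, so the separation is 2Δr = 0.0185 m.

Δd ≈ 1.85 cm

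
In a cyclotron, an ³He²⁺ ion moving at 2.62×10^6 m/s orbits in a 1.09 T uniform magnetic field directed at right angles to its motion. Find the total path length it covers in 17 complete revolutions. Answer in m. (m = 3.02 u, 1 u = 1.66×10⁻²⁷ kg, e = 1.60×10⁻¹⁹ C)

r = mv/(qB) = 0.0377 m, so one revolution covers 2πr = 0.237 m.
In 17 revolutions: L = 17·2πr = 4.02 m.

L ≈ 4.02 m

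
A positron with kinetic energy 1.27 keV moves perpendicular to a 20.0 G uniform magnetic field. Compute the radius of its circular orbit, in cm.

r ≈ 6.01 cm

Convert the energy: K = 1.27 keV = 2.03×10^-16 J.
v = √(2K/m) = √(2·2.03×10^-16/9.11×10^-31) = 2.11×10^7 m/s.
r = mv/(qB) = (9.11×10^-31)(2.11×10^7) / [(1×1.60×10^-19)(2.00×10^-3)] = 0.0601 m.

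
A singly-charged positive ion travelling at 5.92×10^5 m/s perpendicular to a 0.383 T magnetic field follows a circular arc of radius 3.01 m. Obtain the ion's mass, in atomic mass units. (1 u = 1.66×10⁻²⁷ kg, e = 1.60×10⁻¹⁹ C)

m ≈ 188 u

qvB = mv²/r ⇒ m = qBr/v.
m = (1×1.60×10^-19)(0.383)(3.01) / (5.92×10^5) = 3.12×10^-25 kg = 188 u.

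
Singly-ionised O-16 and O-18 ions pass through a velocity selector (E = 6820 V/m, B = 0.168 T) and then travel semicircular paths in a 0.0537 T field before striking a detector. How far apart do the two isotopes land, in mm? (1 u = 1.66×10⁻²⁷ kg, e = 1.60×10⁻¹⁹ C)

Both emerge at v = E/B₁ = 4.06×10^4 m/s.
r = mv/(qB₂), so r₁ = 0.1255 m and r₂ = 0.1412 m, giving Δr = 0.0157 m.
After a semicircle each ion lands a diameter 2r from the entry slit, so the separation is 2Δr = 0.0314 m.

Δd ≈ 31.4 mm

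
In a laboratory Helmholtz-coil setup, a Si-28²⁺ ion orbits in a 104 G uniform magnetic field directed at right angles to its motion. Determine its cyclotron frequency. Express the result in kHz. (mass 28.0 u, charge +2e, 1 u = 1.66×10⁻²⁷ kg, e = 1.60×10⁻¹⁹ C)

f = qB/(2πm) = (2×1.60×10^-19)(0.0104) / [2π(4.65×10^-26)] = 1.14×10^4 Hz.

f ≈ 11.4 kHz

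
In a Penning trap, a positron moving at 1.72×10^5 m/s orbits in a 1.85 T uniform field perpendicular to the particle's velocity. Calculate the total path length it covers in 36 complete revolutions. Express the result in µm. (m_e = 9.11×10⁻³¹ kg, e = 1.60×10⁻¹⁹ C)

L ≈ 120 µm

r = mv/(qB) = 5.29×10^-7 m, so one revolution covers 2πr = 3.33×10^-6 m.
In 36 revolutions: L = 36·2πr = 1.20×10^-4 m.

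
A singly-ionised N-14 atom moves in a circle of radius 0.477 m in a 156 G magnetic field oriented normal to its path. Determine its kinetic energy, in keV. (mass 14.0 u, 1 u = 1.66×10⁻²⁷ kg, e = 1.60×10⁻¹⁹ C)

K ≈ 0.191 keV

v = qBr/m = (1×1.60×10^-19)(0.0156)(0.477) / (2.32×10^-26) = 5.12×10^4 m/s.
K = ½mv² = 0.5·(2.32×10^-26)·(5.12×10^4)² = 3.05×10^-17 J = 0.191 keV.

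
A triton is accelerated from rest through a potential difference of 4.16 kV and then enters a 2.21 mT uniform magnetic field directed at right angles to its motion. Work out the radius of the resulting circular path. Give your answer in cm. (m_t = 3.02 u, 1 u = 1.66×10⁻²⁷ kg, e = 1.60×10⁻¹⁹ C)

r ≈ 731 cm

The kinetic energy gained is K = qV = (1×1.60×10^-19)(4160) = 6.66×10^-16 J.
v = √(2K/m) = 5.15×10^5 m/s.
r = mv/(qB) = (5.01×10^-27)(5.15×10^5) / [(1×1.60×10^-19)(2.21×10^-3)] = 7.31 m.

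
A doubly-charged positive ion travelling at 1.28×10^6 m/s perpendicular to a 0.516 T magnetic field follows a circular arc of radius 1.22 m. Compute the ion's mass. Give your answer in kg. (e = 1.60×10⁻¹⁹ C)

m ≈ 1.57×10^-25 kg

qvB = mv²/r ⇒ m = qBr/v.
m = (2×1.60×10^-19)(0.516)(1.22) / (1.28×10^6) = 1.57×10^-25 kg.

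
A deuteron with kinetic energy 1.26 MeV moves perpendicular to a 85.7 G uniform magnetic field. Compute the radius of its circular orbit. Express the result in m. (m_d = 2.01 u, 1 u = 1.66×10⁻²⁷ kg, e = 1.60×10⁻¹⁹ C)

r ≈ 26.7 m

Convert the energy: K = 1.26 MeV = 2.02×10^-13 J.
v = √(2K/m) = √(2·2.02×10^-13/3.34×10^-27) = 1.10×10^7 m/s.
r = mv/(qB) = (3.34×10^-27)(1.10×10^7) / [(1×1.60×10^-19)(8.57×10^-3)] = 26.7 m.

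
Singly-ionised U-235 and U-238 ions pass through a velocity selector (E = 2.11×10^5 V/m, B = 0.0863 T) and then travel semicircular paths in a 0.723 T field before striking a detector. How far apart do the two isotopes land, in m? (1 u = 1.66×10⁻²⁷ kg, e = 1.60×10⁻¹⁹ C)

Δd ≈ 0.211 m

Both emerge at v = E/B₁ = 2.44×10^6 m/s.
r = mv/(qB₂), so r₁ = 8.245 m and r₂ = 8.350 m, giving Δr = 0.105 m.
After a semicircle each ion lands a diameter 2r from the entry slit, so the separation is 2Δr = 0.211 m.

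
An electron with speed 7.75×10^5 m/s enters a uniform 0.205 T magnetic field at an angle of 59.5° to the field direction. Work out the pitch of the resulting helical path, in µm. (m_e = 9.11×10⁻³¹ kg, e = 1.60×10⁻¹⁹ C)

The velocity component along B is v∥ = v cos59.5° = 3.93×10^5 m/s.
The cyclotron period T = 2πm/(qB) = 1.75×10^-10 s is set by m, q, B alone.
Pitch = v∥·T = (3.93×10^5)(1.75×10^-10) = 6.86×10^-5 m.

pitch ≈ 68.6 µm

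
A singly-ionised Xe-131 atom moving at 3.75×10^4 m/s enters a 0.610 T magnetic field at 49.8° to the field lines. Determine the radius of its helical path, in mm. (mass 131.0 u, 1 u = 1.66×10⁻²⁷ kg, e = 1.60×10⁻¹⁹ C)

r ≈ 63.8 mm

Only the perpendicular component v⊥ = v sin49.8° = 2.86×10^4 m/s is bent by the field.
r = m v⊥ /(qB) = (2.17×10^-25)(2.86×10^4) / [(1×1.60×10^-19)(0.610)] = 0.0638 m.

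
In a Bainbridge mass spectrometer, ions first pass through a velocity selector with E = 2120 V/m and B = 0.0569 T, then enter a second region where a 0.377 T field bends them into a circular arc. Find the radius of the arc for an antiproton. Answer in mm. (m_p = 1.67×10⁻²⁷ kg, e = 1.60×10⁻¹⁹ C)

r ≈ 1.03 mm

The selector passes v = E/B = 2120/0.0569 = 3.73×10^4 m/s.
In the deflection region, r = mv/(qB₂) = (1.67×10^-27)(3.73×10^4) / [(1×1.60×10^-19)(0.377)] = 1.03×10^-3 m.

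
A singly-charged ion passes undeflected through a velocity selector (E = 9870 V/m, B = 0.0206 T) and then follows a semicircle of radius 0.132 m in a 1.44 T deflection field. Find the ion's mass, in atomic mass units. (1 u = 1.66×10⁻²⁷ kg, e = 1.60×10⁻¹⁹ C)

m ≈ 38.2 u

v = E/B₁ = 4.79×10^5 m/s.
From r = mv/(qB₂), m = qB₂r/v = (1×1.60×10^-19)(1.44)(0.132) / (4.79×10^5) = 6.35×10^-26 kg.
In atomic mass units: m = 6.35×10^-26 / 1.66×10^-27 = 38.2 u.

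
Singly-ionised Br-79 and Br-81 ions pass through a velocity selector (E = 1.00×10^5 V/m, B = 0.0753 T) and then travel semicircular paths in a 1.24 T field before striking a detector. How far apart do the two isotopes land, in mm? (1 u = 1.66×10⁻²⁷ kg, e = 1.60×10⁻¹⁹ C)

Both emerge at v = E/B₁ = 1.33×10^6 m/s.
r = mv/(qB₂), so r₁ = 0.8778 m and r₂ = 0.9000 m, giving Δr = 0.0222 m.
After a semicircle each ion lands a diameter 2r from the entry slit, so the separation is 2Δr = 0.0444 m.

Δd ≈ 44.4 mm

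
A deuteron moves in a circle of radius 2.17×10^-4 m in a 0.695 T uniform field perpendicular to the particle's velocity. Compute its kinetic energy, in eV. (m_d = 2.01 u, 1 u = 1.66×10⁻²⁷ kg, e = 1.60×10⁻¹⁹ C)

K ≈ 0.545 eV

v = qBr/m = (1×1.60×10^-19)(0.695)(2.17×10^-4) / (3.34×10^-27) = 7230 m/s.
K = ½mv² = 0.5·(3.34×10^-27)·(7230)² = 8.73×10^-20 J = 0.545 eV.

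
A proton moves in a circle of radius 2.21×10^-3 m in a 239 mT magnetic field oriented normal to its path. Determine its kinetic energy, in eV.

v = qBr/m = (1×1.60×10^-19)(0.239)(2.21×10^-3) / (1.67×10^-27) = 5.06×10^4 m/s.
K = ½mv² = 0.5·(1.67×10^-27)·(5.06×10^4)² = 2.14×10^-18 J = 13.4 eV.

K ≈ 13.4 eV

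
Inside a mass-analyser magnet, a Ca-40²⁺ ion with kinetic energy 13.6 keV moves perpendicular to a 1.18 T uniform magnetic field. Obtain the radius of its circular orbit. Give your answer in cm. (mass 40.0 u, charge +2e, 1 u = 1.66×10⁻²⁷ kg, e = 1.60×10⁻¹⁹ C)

r ≈ 4.50 cm

Convert the energy: K = 13.6 keV = 2.18×10^-15 J.
v = √(2K/m) = √(2·2.18×10^-15/6.64×10^-26) = 2.56×10^5 m/s.
r = mv/(qB) = (6.64×10^-26)(2.56×10^5) / [(2×1.60×10^-19)(1.18)] = 0.0450 m.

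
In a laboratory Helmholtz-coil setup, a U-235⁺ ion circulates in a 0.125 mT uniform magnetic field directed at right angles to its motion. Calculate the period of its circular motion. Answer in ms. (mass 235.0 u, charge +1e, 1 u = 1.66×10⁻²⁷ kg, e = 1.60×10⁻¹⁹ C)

T ≈ 123 ms

The cyclotron period is independent of speed: T = 2πm/(qB).
T = 2π(3.90×10^-25) / [(1×1.60×10^-19)(1.25×10^-4)] = 0.123 s.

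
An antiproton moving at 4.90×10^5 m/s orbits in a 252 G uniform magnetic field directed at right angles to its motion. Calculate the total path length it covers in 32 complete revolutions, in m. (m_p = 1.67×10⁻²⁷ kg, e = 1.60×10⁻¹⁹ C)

r = mv/(qB) = 0.203 m, so one revolution covers 2πr = 1.28 m.
In 32 revolutions: L = 32·2πr = 40.8 m.

L ≈ 40.8 m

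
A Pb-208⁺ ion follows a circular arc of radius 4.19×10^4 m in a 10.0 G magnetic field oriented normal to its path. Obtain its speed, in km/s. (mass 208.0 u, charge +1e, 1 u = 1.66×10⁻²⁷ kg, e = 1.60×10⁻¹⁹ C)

From qvB = mv²/r, v = qBr/m.
v = (1×1.60×10^-19)(1.00×10^-3)(4.19×10^4) / (3.45×10^-25) = 1.94×10^7 m/s.

v ≈ 19400 km/s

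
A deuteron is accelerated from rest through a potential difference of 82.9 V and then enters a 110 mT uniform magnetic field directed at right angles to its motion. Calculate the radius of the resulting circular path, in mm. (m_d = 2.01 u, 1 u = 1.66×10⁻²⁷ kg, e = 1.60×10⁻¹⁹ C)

r ≈ 16.9 mm

The kinetic energy gained is K = qV = (1×1.60×10^-19)(82.9) = 1.33×10^-17 J.
v = √(2K/m) = 8.92×10^4 m/s.
r = mv/(qB) = (3.34×10^-27)(8.92×10^4) / [(1×1.60×10^-19)(0.110)] = 0.0169 m.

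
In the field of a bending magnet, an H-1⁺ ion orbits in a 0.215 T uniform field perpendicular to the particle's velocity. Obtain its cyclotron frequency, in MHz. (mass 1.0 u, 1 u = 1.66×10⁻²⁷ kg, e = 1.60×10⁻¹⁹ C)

f = qB/(2πm) = (1×1.60×10^-19)(0.215) / [2π(1.66×10^-27)] = 3.30×10^6 Hz.

f ≈ 3.30 MHz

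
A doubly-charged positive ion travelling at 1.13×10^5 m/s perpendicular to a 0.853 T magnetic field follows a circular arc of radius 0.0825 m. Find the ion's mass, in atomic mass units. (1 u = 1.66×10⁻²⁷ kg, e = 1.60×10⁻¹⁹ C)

m ≈ 120 u

qvB = mv²/r ⇒ m = qBr/v.
m = (2×1.60×10^-19)(0.853)(0.0825) / (1.13×10^5) = 1.99×10^-25 kg = 120 u.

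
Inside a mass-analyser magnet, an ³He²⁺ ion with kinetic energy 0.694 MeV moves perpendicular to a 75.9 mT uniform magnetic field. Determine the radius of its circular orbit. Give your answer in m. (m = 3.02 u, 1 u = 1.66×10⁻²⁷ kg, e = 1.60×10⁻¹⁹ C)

Convert the energy: K = 0.694 MeV = 1.11×10^-13 J.
v = √(2K/m) = √(2·1.11×10^-13/5.01×10^-27) = 6.66×10^6 m/s.
r = mv/(qB) = (5.01×10^-27)(6.66×10^6) / [(2×1.60×10^-19)(0.0759)] = 1.37 m.

r ≈ 1.37 m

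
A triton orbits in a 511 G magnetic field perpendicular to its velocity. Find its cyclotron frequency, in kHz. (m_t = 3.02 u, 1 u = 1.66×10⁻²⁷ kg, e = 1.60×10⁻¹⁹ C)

f ≈ 260 kHz

f = qB/(2πm) = (1×1.60×10^-19)(0.0511) / [2π(5.01×10^-27)] = 2.60×10^5 Hz.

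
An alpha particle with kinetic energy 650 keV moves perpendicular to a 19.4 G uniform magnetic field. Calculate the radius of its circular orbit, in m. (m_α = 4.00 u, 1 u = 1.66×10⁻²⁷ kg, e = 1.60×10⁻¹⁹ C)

r ≈ 59.9 m

Convert the energy: K = 650 keV = 1.04×10^-13 J.
v = √(2K/m) = √(2·1.04×10^-13/6.64×10^-27) = 5.60×10^6 m/s.
r = mv/(qB) = (6.64×10^-27)(5.60×10^6) / [(2×1.60×10^-19)(1.94×10^-3)] = 59.9 m.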